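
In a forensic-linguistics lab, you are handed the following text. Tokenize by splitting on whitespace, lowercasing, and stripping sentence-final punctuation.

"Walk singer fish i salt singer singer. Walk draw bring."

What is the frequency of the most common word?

Frequencies: singer:3, walk:2, fish:1, i:1, salt:1, draw:1, bring:1
Most common: 'singer' with frequency 3.

3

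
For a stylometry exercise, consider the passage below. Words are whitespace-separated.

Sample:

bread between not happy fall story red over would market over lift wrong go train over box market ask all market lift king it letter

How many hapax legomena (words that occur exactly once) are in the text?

Frequencies: over:3, market:3, lift:2, bread:1, between:1, not:1, happy:1, fall:1, story:1, red:1, would:1, wrong:1, go:1, train:1, box:1, ask:1, all:1, king:1, it:1, letter:1
Hapax (freq=1): all, ask, between, box, bread, fall, go, happy, it, king, letter, not, red, story, train, would, wrong

17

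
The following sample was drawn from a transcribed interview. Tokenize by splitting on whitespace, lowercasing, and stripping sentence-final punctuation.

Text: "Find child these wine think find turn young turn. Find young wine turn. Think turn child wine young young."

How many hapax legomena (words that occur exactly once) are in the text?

Frequencies: turn:4, young:4, find:3, wine:3, child:2, think:2, these:1
Hapax (freq=1): these

1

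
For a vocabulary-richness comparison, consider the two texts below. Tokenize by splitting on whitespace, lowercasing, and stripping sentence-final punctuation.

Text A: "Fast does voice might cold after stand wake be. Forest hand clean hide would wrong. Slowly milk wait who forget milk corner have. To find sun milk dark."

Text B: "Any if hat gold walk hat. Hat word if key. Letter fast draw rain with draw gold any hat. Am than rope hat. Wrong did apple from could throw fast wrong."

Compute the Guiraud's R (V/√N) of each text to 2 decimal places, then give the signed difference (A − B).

1.14

A: V=26, N=28, R=4.91
B: V=21, N=31, R=3.77
Difference = 4.91 − 3.77 = 1.14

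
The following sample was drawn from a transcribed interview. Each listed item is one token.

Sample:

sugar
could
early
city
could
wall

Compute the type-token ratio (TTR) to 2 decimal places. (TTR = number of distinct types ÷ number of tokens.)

N = 6 tokens, V = 5 types.
TTR = V / N = 5 / 6 = 0.83

0.83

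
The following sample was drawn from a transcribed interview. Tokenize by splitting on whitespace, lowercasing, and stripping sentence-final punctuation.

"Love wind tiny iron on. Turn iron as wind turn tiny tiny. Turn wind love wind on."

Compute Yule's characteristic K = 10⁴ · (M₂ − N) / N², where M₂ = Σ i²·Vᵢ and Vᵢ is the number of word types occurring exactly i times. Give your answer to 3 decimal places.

1038.062

Frequencies: wind:4, tiny:3, turn:3, love:2, iron:2, on:2, as:1
N = 17. Frequency spectrum: V_1=1, V_2=3, V_3=2, V_4=1
M₂ = 1²·1 + 2²·3 + 3²·2 + 4²·1 = 47
K = 10000 × (47 − 17) / 17² = 1038.062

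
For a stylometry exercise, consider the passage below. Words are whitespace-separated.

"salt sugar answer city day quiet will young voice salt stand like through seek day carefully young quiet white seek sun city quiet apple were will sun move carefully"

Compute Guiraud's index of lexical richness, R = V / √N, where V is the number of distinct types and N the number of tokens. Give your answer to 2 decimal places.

N = 29, V = 19.
√N = 5.385165
R = 19 / 5.385165 = 3.53

3.53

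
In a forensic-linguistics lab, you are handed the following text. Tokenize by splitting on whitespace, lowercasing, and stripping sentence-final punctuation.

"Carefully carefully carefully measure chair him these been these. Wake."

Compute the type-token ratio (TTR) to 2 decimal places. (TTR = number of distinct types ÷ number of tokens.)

N = 10 tokens, V = 7 types.
TTR = V / N = 7 / 10 = 0.70

0.70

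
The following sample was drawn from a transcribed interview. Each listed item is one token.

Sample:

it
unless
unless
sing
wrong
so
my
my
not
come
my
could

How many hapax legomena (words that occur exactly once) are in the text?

Frequencies: my:3, unless:2, it:1, sing:1, wrong:1, so:1, not:1, come:1, could:1
Hapax (freq=1): come, could, it, not, sing, so, wrong

7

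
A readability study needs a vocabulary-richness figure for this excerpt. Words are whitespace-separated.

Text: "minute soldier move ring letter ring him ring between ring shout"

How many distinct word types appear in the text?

Distinct types: {between, him, letter, minute, move, ring, shout, soldier}
V = 8

8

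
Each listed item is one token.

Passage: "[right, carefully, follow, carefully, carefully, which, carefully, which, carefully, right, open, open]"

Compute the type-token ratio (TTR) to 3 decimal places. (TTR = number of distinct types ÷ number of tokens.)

0.417

N = 12 tokens, V = 5 types.
TTR = V / N = 5 / 12 = 0.417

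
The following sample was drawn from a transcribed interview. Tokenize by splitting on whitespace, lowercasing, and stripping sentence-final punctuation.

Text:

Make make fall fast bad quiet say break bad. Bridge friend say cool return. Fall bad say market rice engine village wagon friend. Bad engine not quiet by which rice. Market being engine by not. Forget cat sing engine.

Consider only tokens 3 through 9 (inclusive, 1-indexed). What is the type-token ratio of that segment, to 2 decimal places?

Segment tokens 3–9: fall, fast, bad, quiet, say, break, bad
Segment N = 7, segment V = 6.
TTR = 6 / 7 = 0.86

0.86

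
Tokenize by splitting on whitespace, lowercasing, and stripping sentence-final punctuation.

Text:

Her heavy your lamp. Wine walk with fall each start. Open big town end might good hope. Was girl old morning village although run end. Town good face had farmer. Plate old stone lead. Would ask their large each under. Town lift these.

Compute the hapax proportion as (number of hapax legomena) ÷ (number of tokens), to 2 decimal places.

0.74

Frequencies: town:3, each:2, end:2, good:2, old:2, her:1, heavy:1, your:1, lamp:1, wine:1, walk:1, with:1, fall:1, start:1, open:1, big:1, might:1, hope:1, was:1, girl:1, … (17 more, each freq 1)
Hapax count = 32; token count = 43.
Ratio = 32 / 43 = 0.74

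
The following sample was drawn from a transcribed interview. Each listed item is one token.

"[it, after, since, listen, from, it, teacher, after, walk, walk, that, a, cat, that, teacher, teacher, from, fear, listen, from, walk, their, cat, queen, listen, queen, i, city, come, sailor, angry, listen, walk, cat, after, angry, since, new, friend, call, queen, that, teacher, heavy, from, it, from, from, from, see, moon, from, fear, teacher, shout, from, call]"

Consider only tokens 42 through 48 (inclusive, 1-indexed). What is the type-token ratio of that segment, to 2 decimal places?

0.71

Segment tokens 42–48: that, teacher, heavy, from, it, from, from
Segment N = 7, segment V = 5.
TTR = 5 / 7 = 0.71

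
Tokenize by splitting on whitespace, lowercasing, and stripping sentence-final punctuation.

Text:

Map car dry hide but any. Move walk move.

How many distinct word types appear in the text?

8

Distinct types: {any, but, car, dry, hide, map, move, walk}
V = 8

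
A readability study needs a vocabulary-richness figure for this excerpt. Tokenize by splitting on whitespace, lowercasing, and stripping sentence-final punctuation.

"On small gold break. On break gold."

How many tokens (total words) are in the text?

7

Tokens: on, small, gold, break, on, break, gold
N = 7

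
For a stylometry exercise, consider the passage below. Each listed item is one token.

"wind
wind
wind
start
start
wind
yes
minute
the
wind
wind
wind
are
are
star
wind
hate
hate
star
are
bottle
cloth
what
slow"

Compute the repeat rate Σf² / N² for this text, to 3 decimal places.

Frequencies: wind:8, are:3, start:2, star:2, hate:2, yes:1, minute:1, the:1, bottle:1, cloth:1, what:1, slow:1
Σf² = 92; N² = 576
Repeat rate = 92 / 576 = 0.160

0.160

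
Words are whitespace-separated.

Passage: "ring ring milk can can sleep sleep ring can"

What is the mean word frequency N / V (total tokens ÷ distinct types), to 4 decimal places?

2.2500

N = 9 tokens, V = 4 types.
Mean frequency = N / V = 9 / 4 = 2.2500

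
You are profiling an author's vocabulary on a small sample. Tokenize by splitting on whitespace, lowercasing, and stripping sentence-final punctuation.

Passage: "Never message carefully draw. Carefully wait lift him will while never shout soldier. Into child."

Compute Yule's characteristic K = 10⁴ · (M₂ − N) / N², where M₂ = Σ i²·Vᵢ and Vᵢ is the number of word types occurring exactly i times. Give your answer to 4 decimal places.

Frequencies: never:2, carefully:2, message:1, draw:1, wait:1, lift:1, him:1, will:1, while:1, shout:1, soldier:1, into:1, child:1
N = 15. Frequency spectrum: V_1=11, V_2=2
M₂ = 1²·11 + 2²·2 = 19
K = 10000 × (19 − 15) / 15² = 177.7778

177.7778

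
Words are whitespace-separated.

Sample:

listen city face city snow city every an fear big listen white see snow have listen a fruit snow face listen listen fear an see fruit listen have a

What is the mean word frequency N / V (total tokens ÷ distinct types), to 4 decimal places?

N = 29 tokens, V = 13 types.
Mean frequency = N / V = 29 / 13 = 2.2308

2.2308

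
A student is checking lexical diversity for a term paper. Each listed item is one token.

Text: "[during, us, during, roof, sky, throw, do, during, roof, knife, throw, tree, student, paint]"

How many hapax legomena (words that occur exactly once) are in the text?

Frequencies: during:3, roof:2, throw:2, us:1, sky:1, do:1, knife:1, tree:1, student:1, paint:1
Hapax (freq=1): do, knife, paint, sky, student, tree, us

7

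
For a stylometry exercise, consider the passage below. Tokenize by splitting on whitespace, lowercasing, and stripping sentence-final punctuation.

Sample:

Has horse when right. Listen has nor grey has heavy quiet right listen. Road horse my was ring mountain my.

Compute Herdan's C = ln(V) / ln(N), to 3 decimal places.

0.881

N = 20, V = 14.
ln(V) = 2.639057, ln(N) = 2.995732
C = 2.639057 / 2.995732 = 0.881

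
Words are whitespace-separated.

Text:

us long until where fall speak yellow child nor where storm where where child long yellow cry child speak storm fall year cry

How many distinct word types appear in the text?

Distinct types: {child, cry, fall, long, nor, speak, storm, until, us, where, year, yellow}
V = 12

12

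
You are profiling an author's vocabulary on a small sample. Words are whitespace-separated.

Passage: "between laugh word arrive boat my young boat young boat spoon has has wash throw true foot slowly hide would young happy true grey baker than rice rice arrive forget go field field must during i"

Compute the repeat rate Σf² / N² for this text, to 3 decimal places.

0.045

Frequencies: boat:3, young:3, arrive:2, has:2, true:2, rice:2, field:2, between:1, laugh:1, word:1, my:1, spoon:1, wash:1, throw:1, foot:1, slowly:1, hide:1, would:1, happy:1, grey:1, … (7 more, each freq 1)
Σf² = 58; N² = 1296
Repeat rate = 58 / 1296 = 0.045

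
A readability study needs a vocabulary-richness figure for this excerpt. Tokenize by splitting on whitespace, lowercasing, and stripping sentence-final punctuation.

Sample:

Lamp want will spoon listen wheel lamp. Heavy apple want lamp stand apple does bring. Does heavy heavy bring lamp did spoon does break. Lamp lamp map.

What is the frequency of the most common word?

6

Frequencies: lamp:6, heavy:3, does:3, want:2, spoon:2, apple:2, bring:2, will:1, listen:1, wheel:1, stand:1, did:1, break:1, map:1
Most common: 'lamp' with frequency 6.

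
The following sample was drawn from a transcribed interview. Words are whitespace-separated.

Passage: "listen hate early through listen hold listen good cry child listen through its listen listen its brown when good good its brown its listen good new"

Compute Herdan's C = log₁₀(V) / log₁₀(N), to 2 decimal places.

N = 26, V = 12.
log₁₀(V) = 1.079181, log₁₀(N) = 1.414973
C = 1.079181 / 1.414973 = 0.76

0.76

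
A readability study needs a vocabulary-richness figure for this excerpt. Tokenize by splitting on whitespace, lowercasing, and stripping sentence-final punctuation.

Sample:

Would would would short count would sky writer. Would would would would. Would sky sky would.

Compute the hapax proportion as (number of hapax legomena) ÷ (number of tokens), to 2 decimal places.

0.19

Frequencies: would:10, sky:3, short:1, count:1, writer:1
Hapax count = 3; token count = 16.
Ratio = 3 / 16 = 0.19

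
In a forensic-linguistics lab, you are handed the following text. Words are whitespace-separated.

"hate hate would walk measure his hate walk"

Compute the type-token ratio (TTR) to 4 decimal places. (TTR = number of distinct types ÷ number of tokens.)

N = 8 tokens, V = 5 types.
TTR = V / N = 5 / 8 = 0.6250

0.6250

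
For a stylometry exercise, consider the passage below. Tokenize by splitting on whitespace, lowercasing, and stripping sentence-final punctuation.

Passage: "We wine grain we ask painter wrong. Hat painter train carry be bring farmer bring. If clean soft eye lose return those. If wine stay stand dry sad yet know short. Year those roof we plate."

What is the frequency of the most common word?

3

Frequencies: we:3, wine:2, painter:2, bring:2, if:2, those:2, grain:1, ask:1, wrong:1, hat:1, train:1, carry:1, be:1, farmer:1, clean:1, soft:1, eye:1, lose:1, return:1, stay:1, … (9 more, each freq 1)
Most common: 'we' with frequency 3.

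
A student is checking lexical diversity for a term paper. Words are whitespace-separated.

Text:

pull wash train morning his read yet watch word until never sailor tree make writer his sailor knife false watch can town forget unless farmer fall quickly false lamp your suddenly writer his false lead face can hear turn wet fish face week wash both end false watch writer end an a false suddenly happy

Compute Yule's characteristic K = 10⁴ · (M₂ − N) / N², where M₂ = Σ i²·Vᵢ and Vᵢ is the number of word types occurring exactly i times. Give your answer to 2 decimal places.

Frequencies: false:5, his:3, watch:3, writer:3, wash:2, sailor:2, can:2, suddenly:2, face:2, end:2, pull:1, train:1, morning:1, read:1, yet:1, word:1, until:1, never:1, tree:1, make:1, … (19 more, each freq 1)
N = 55. Frequency spectrum: V_1=29, V_2=6, V_3=3, V_5=1
M₂ = 1²·29 + 2²·6 + 3²·3 + 5²·1 = 105
K = 10000 × (105 − 55) / 55² = 165.29

165.29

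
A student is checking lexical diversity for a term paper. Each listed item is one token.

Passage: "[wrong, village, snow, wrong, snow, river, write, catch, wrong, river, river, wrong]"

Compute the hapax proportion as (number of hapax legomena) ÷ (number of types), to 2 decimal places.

Frequencies: wrong:4, river:3, snow:2, village:1, write:1, catch:1
Hapax count = 3; type count = 6.
Ratio = 3 / 6 = 0.50

0.50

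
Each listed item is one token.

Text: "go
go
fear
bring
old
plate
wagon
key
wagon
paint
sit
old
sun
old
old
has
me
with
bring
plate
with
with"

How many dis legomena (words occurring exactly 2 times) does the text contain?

4

Frequencies: old:4, with:3, go:2, bring:2, plate:2, wagon:2, fear:1, key:1, paint:1, sit:1, sun:1, has:1, me:1
Words with frequency 2: bring, go, plate, wagon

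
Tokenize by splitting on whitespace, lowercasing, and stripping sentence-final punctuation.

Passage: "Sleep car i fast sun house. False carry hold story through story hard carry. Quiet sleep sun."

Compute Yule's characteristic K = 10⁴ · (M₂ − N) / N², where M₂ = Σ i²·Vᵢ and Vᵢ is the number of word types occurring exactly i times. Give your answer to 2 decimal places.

Frequencies: sleep:2, sun:2, carry:2, story:2, car:1, i:1, fast:1, house:1, false:1, hold:1, through:1, hard:1, quiet:1
N = 17. Frequency spectrum: V_1=9, V_2=4
M₂ = 1²·9 + 2²·4 = 25
K = 10000 × (25 − 17) / 17² = 276.82

276.82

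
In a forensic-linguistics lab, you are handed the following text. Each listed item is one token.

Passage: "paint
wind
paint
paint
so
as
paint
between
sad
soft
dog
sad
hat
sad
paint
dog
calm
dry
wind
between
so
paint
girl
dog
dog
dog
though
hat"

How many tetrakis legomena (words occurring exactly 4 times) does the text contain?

0

Frequencies: paint:6, dog:5, sad:3, wind:2, so:2, between:2, hat:2, as:1, soft:1, calm:1, dry:1, girl:1, though:1
Words with frequency 4: (none)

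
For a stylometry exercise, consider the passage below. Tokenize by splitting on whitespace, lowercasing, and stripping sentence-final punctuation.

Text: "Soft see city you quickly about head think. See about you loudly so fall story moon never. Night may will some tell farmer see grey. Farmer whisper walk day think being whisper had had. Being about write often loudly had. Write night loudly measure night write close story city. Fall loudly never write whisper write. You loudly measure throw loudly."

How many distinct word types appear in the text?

31

Distinct types: {about, being, city, close, day, fall, farmer, grey, had, head, loudly, may, measure, moon, never, night, often, quickly, see, so, soft, some, story, tell, think, throw, walk, whisper, will, write, you}
V = 31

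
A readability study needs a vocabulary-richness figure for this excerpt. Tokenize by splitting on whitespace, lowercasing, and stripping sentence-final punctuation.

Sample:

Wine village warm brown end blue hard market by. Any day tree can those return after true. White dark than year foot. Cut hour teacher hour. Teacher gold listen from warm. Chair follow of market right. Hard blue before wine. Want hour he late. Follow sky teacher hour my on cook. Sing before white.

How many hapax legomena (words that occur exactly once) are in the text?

31

Frequencies: hour:4, teacher:3, wine:2, warm:2, blue:2, hard:2, market:2, white:2, follow:2, before:2, village:1, brown:1, end:1, by:1, any:1, day:1, tree:1, can:1, those:1, return:1, … (21 more, each freq 1)
Hapax (freq=1): after, any, brown, by, can, chair, cook, cut, dark, day, end, foot, from, gold, he, late, listen, my, of, on, return, right, sing, sky, than, those, tree, true, village, want, year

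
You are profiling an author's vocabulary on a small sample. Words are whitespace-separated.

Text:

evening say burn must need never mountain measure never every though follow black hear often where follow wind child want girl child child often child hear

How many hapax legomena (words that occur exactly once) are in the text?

Frequencies: child:4, never:2, follow:2, hear:2, often:2, evening:1, say:1, burn:1, must:1, need:1, mountain:1, measure:1, every:1, though:1, black:1, where:1, wind:1, want:1, girl:1
Hapax (freq=1): black, burn, evening, every, girl, measure, mountain, must, need, say, though, want, where, wind

14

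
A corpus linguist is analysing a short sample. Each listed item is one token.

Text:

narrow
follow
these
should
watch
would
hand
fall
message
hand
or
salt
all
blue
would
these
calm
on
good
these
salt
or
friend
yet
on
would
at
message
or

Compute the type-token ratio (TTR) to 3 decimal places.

0.655

N = 29 tokens, V = 19 types.
TTR = V / N = 19 / 29 = 0.655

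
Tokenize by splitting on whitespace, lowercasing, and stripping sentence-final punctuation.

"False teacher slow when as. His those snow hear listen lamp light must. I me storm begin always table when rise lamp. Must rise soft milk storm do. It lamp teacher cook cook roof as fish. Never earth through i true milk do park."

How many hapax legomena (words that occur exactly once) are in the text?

Frequencies: lamp:3, teacher:2, when:2, as:2, must:2, i:2, storm:2, rise:2, milk:2, do:2, cook:2, false:1, slow:1, his:1, those:1, snow:1, hear:1, listen:1, light:1, me:1, … (12 more, each freq 1)
Hapax (freq=1): always, begin, earth, false, fish, hear, his, it, light, listen, me, never, park, roof, slow, snow, soft, table, those, through, true

21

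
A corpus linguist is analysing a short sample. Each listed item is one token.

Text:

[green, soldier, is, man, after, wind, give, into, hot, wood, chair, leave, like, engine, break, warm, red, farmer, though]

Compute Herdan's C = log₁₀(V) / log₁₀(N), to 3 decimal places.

N = 19, V = 19.
log₁₀(V) = 1.278754, log₁₀(N) = 1.278754
C = 1.278754 / 1.278754 = 1.000

1.000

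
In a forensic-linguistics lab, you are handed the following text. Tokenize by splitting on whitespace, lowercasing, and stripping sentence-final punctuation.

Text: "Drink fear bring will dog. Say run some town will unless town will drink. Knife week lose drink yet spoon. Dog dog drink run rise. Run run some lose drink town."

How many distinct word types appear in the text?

16

Distinct types: {bring, dog, drink, fear, knife, lose, rise, run, say, some, spoon, town, unless, week, will, yet}
V = 16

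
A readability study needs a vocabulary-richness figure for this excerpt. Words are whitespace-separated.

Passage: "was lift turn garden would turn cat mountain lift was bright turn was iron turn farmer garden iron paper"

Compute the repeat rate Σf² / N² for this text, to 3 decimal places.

0.119

Frequencies: turn:4, was:3, lift:2, garden:2, iron:2, would:1, cat:1, mountain:1, bright:1, farmer:1, paper:1
Σf² = 43; N² = 361
Repeat rate = 43 / 361 = 0.119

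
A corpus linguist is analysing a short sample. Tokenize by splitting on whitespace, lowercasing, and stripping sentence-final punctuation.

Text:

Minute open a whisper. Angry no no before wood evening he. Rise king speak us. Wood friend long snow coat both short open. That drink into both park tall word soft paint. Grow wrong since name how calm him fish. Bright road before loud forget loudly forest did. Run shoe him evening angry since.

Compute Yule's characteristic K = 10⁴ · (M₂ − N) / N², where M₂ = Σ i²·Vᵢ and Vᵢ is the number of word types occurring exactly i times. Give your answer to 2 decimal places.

61.73

Frequencies: open:2, angry:2, no:2, before:2, wood:2, evening:2, both:2, since:2, him:2, minute:1, a:1, whisper:1, he:1, rise:1, king:1, speak:1, us:1, friend:1, long:1, snow:1, … (25 more, each freq 1)
N = 54. Frequency spectrum: V_1=36, V_2=9
M₂ = 1²·36 + 2²·9 = 72
K = 10000 × (72 − 54) / 54² = 61.73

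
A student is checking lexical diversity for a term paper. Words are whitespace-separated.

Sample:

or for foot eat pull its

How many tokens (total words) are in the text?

6

Tokens: or, for, foot, eat, pull, its
N = 6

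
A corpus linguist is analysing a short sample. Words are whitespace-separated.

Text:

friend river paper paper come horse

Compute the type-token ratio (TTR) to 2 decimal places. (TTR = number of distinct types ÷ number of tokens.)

N = 6 tokens, V = 5 types.
TTR = V / N = 5 / 6 = 0.83

0.83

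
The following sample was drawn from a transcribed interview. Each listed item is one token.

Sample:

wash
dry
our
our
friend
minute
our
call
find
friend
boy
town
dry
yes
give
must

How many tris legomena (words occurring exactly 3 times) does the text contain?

Frequencies: our:3, dry:2, friend:2, wash:1, minute:1, call:1, find:1, boy:1, town:1, yes:1, give:1, must:1
Words with frequency 3: our

1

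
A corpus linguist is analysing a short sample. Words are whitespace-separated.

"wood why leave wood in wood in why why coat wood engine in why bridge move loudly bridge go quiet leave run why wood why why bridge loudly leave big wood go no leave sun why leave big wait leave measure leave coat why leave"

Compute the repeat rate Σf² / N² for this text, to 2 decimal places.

0.11

Frequencies: why:9, leave:8, wood:6, in:3, bridge:3, coat:2, loudly:2, go:2, big:2, engine:1, move:1, quiet:1, run:1, no:1, sun:1, wait:1, measure:1
Σf² = 223; N² = 2025
Repeat rate = 223 / 2025 = 0.11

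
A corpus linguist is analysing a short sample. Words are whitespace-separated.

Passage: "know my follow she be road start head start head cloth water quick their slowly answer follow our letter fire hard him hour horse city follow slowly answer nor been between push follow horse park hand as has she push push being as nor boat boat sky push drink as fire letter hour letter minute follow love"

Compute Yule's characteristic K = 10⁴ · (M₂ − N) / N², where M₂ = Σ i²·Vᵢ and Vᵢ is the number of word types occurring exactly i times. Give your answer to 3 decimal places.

196.984

Frequencies: follow:5, push:4, letter:3, as:3, she:2, start:2, head:2, slowly:2, answer:2, fire:2, hour:2, horse:2, nor:2, boat:2, know:1, my:1, be:1, road:1, cloth:1, water:1, … (16 more, each freq 1)
N = 57. Frequency spectrum: V_1=22, V_2=10, V_3=2, V_4=1, V_5=1
M₂ = 1²·22 + 2²·10 + 3²·2 + 4²·1 + 5²·1 = 121
K = 10000 × (121 − 57) / 57² = 196.984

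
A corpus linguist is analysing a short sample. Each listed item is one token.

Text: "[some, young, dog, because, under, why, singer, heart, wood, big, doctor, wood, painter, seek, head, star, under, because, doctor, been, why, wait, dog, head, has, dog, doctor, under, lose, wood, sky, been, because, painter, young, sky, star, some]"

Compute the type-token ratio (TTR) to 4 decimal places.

N = 38 tokens, V = 20 types.
TTR = V / N = 20 / 38 = 0.5263

0.5263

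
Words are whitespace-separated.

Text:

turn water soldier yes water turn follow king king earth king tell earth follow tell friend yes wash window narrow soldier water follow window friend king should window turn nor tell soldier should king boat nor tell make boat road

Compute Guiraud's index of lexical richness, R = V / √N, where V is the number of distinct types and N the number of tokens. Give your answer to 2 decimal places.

2.69

N = 40, V = 17.
√N = 6.324555
R = 17 / 6.324555 = 2.69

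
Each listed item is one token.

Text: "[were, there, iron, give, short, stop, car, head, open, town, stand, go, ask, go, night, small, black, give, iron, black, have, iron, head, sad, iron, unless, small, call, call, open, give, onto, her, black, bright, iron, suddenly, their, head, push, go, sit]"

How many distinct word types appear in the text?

Distinct types: {ask, black, bright, call, car, give, go, have, head, her, iron, night, onto, open, push, sad, short, sit, small, stand, stop, suddenly, their, there, town, unless, were}
V = 27

27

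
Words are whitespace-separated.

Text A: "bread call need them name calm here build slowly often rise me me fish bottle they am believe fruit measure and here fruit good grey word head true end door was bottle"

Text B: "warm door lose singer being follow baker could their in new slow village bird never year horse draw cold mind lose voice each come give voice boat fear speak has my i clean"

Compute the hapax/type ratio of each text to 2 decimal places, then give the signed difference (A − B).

-0.08

A: hapax=24, V=28, ratio=0.86
B: hapax=29, V=31, ratio=0.94
Difference = 0.86 − 0.94 = -0.08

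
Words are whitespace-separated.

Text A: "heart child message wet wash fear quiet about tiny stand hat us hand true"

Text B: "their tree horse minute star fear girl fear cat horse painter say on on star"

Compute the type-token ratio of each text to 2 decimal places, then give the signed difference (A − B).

TTR(A) = 14/14 = 1.00
TTR(B) = 11/15 = 0.73
Difference = 1.00 − 0.73 = 0.27

0.27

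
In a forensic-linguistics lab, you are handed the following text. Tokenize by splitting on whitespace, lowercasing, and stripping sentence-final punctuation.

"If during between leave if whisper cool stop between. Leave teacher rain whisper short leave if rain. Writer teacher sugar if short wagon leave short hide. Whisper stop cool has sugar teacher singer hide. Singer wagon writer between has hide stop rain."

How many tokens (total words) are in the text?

Tokens: if, during, between, leave, if, whisper, cool, stop, between, leave, teacher, rain, whisper, short, leave, if, rain, writer, teacher, sugar, if, short, wagon, leave, short, hide, whisper, stop, cool, has, sugar, teacher, singer, hide, singer, wagon, writer, between, has, hide, stop, rain
N = 42

42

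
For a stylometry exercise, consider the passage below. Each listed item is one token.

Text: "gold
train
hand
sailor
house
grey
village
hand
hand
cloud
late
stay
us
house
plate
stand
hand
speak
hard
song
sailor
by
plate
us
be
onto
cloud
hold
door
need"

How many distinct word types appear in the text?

Distinct types: {be, by, cloud, door, gold, grey, hand, hard, hold, house, late, need, onto, plate, sailor, song, speak, stand, stay, train, us, village}
V = 22

22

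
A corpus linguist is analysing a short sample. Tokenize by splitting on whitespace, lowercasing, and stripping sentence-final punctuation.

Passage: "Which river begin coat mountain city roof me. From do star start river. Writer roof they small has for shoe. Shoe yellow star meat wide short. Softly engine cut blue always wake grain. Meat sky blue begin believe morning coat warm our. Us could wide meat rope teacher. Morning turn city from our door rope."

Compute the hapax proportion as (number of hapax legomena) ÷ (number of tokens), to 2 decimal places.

0.47

Frequencies: meat:3, river:2, begin:2, coat:2, city:2, roof:2, from:2, star:2, shoe:2, wide:2, blue:2, morning:2, our:2, rope:2, which:1, mountain:1, me:1, do:1, start:1, writer:1, … (20 more, each freq 1)
Hapax count = 26; token count = 55.
Ratio = 26 / 55 = 0.47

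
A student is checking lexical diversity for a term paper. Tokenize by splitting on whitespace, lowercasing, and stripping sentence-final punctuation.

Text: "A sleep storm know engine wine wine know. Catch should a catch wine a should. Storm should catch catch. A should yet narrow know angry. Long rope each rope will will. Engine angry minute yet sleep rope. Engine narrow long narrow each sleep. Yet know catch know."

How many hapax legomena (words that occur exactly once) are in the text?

1

Frequencies: know:5, catch:5, a:4, should:4, sleep:3, engine:3, wine:3, yet:3, narrow:3, rope:3, storm:2, angry:2, long:2, each:2, will:2, minute:1
Hapax (freq=1): minute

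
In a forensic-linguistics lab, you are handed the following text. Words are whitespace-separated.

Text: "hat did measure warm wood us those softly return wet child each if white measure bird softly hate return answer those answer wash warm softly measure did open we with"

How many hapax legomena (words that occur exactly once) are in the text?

Frequencies: measure:3, softly:3, did:2, warm:2, those:2, return:2, answer:2, hat:1, wood:1, us:1, wet:1, child:1, each:1, if:1, white:1, bird:1, hate:1, wash:1, open:1, we:1, … (1 more, each freq 1)
Hapax (freq=1): bird, child, each, hat, hate, if, open, us, wash, we, wet, white, with, wood

14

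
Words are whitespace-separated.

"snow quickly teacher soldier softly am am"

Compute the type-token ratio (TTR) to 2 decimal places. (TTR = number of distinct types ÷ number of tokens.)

0.86

N = 7 tokens, V = 6 types.
TTR = V / N = 6 / 7 = 0.86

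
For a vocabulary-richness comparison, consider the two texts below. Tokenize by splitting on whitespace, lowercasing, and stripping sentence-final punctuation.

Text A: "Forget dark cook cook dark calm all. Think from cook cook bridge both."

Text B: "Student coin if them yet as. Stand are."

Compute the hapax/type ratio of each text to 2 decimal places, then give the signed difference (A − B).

A: hapax=7, V=9, ratio=0.78
B: hapax=8, V=8, ratio=1.00
Difference = 0.78 − 1.00 = -0.22

-0.22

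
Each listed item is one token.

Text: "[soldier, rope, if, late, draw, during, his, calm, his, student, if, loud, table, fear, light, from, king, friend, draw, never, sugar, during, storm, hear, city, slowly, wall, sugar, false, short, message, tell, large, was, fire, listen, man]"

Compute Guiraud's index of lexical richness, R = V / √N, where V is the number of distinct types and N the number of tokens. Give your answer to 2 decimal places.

5.26

N = 37, V = 32.
√N = 6.082763
R = 32 / 6.082763 = 5.26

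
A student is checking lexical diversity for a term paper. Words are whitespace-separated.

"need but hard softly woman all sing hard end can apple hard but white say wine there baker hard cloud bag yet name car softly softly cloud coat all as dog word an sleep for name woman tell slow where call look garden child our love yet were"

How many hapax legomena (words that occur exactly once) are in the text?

29

Frequencies: hard:4, softly:3, but:2, woman:2, all:2, cloud:2, yet:2, name:2, need:1, sing:1, end:1, can:1, apple:1, white:1, say:1, wine:1, there:1, baker:1, bag:1, car:1, … (17 more, each freq 1)
Hapax (freq=1): an, apple, as, bag, baker, call, can, car, child, coat, dog, end, for, garden, look, love, need, our, say, sing, sleep, slow, tell, there, were, where, white, wine, word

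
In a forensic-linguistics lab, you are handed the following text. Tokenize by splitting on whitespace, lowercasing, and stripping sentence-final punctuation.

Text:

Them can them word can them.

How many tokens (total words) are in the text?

6

Tokens: them, can, them, word, can, them
N = 6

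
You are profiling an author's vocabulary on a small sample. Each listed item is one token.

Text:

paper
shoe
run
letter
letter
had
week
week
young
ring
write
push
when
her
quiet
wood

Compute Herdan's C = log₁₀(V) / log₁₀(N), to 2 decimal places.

N = 16, V = 14.
log₁₀(V) = 1.146128, log₁₀(N) = 1.204120
C = 1.146128 / 1.204120 = 0.95

0.95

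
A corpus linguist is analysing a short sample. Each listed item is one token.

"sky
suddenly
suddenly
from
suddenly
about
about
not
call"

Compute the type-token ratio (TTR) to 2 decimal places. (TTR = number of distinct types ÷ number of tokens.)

N = 9 tokens, V = 6 types.
TTR = V / N = 6 / 9 = 0.67

0.67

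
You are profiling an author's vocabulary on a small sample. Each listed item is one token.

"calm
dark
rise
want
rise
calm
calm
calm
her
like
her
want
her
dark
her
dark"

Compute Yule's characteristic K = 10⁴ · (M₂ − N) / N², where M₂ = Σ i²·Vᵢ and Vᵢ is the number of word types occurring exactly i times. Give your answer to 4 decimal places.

1328.1250

Frequencies: calm:4, her:4, dark:3, rise:2, want:2, like:1
N = 16. Frequency spectrum: V_1=1, V_2=2, V_3=1, V_4=2
M₂ = 1²·1 + 2²·2 + 3²·1 + 4²·2 = 50
K = 10000 × (50 − 16) / 16² = 1328.1250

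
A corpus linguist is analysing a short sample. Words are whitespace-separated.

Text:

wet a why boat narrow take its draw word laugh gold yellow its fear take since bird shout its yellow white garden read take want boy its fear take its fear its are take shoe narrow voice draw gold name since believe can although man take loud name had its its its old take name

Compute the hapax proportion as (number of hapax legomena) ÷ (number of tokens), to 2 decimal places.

0.42

Frequencies: its:9, take:7, fear:3, name:3, narrow:2, draw:2, gold:2, yellow:2, since:2, wet:1, a:1, why:1, boat:1, word:1, laugh:1, bird:1, shout:1, white:1, garden:1, read:1, … (12 more, each freq 1)
Hapax count = 23; token count = 55.
Ratio = 23 / 55 = 0.42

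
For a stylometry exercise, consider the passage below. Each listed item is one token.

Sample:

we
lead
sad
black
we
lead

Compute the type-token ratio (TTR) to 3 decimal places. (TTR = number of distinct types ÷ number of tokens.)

0.667

N = 6 tokens, V = 4 types.
TTR = V / N = 4 / 6 = 0.667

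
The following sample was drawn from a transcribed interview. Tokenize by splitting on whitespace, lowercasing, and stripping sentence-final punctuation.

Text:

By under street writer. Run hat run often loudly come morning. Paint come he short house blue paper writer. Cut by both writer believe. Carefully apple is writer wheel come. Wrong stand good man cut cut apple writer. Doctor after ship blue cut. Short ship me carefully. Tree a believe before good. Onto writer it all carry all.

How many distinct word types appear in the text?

38

Distinct types: {a, after, all, apple, before, believe, blue, both, by, carefully, carry, come, cut, doctor, good, hat, he, house, is, it, loudly, man, me, morning, often, onto, paint, paper, run, ship, short, stand, street, tree, under, wheel, writer, wrong}
V = 38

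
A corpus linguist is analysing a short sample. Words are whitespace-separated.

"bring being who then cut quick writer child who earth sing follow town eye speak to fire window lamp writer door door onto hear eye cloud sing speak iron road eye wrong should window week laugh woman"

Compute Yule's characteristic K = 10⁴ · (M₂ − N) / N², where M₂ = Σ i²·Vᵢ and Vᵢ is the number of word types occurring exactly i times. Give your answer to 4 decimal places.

Frequencies: eye:3, who:2, writer:2, sing:2, speak:2, window:2, door:2, bring:1, being:1, then:1, cut:1, quick:1, child:1, earth:1, follow:1, town:1, to:1, fire:1, lamp:1, onto:1, … (9 more, each freq 1)
N = 37. Frequency spectrum: V_1=22, V_2=6, V_3=1
M₂ = 1²·22 + 2²·6 + 3²·1 = 55
K = 10000 × (55 − 37) / 37² = 131.4828

131.4828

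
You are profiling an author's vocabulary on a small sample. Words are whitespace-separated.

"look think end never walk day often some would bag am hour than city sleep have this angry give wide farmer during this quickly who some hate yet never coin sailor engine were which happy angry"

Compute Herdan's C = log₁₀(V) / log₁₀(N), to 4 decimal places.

0.9671

N = 36, V = 32.
log₁₀(V) = 1.505150, log₁₀(N) = 1.556303
C = 1.505150 / 1.556303 = 0.9671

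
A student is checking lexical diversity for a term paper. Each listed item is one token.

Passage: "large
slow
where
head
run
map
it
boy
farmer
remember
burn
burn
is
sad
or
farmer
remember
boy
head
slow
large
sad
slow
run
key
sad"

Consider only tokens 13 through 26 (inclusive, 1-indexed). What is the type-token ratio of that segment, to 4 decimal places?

0.7857

Segment tokens 13–26: is, sad, or, farmer, remember, boy, head, slow, large, sad, slow, run, key, sad
Segment N = 14, segment V = 11.
TTR = 11 / 14 = 0.7857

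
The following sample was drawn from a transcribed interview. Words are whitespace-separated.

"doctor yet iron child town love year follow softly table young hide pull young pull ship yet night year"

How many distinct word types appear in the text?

Distinct types: {child, doctor, follow, hide, iron, love, night, pull, ship, softly, table, town, year, yet, young}
V = 15

15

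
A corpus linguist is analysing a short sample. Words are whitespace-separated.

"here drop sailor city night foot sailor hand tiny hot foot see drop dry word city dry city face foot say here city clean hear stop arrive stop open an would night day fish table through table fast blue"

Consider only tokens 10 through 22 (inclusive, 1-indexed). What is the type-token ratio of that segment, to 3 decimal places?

Segment tokens 10–22: hot, foot, see, drop, dry, word, city, dry, city, face, foot, say, here
Segment N = 13, segment V = 10.
TTR = 10 / 13 = 0.769

0.769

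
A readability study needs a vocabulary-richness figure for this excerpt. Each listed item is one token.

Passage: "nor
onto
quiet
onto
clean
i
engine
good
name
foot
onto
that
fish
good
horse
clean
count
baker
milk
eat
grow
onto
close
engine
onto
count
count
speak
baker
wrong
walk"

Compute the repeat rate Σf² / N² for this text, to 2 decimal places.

Frequencies: onto:5, count:3, clean:2, engine:2, good:2, baker:2, nor:1, quiet:1, i:1, name:1, foot:1, that:1, fish:1, horse:1, milk:1, eat:1, grow:1, close:1, speak:1, wrong:1, … (1 more, each freq 1)
Σf² = 65; N² = 961
Repeat rate = 65 / 961 = 0.07

0.07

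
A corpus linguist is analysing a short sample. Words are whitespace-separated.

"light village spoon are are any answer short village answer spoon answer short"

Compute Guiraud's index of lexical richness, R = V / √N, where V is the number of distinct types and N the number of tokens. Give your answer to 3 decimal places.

1.941

N = 13, V = 7.
√N = 3.605551
R = 7 / 3.605551 = 1.941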